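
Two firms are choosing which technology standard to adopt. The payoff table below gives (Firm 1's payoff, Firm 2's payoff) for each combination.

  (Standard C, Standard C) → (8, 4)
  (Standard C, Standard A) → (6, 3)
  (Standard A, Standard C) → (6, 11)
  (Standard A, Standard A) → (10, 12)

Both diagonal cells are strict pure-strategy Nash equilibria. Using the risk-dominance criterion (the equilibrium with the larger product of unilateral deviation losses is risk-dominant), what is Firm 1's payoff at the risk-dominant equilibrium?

At both Standard C: Firm 1 loses 8 − 6 = 2 by deviating; Firm 2 loses 4 − 3 = 1. Product = 2·1 = 2.
At both Standard A: Firm 1 loses 10 − 6 = 4 by deviating; Firm 2 loses 12 − 11 = 1. Product = 4·1 = 4.
4 > 2, so both Standard A is risk-dominant. Firm 1's payoff there is 10.

10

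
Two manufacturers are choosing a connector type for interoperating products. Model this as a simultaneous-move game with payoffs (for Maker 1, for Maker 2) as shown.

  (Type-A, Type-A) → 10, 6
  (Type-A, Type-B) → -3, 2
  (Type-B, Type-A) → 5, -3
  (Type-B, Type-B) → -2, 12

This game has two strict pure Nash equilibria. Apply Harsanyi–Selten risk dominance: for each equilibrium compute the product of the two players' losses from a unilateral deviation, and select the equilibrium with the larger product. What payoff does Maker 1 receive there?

10

At both Type-A: Maker 1 loses 10 − 5 = 5 by deviating; Maker 2 loses 6 − 2 = 4. Product = 5·4 = 20.
At both Type-B: Maker 1 loses -2 − (-3) = 1 by deviating; Maker 2 loses 12 − (-3) = 15. Product = 1·15 = 15.
20 > 15, so both Type-A is risk-dominant. Maker 1's payoff there is 10.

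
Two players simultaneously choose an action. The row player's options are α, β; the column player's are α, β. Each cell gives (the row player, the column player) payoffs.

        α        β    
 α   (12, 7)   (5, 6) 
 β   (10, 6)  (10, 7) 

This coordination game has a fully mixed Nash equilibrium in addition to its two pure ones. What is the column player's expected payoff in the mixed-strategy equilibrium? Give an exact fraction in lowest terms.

The row player mixes with probability p on α, chosen so the column player is indifferent: 7p + 6(1−p) = 6p + 7(1−p) gives p = 1/2.
The column player's expected payoff is 7·1/2 + 6·1/2 = 13/2.

13/2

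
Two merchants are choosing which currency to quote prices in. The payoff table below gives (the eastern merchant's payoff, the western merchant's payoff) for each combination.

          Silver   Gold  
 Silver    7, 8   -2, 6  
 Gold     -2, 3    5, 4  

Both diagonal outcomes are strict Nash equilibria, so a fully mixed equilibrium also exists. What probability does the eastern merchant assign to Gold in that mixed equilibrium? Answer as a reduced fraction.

The eastern merchant's mix p on Silver must make the western merchant indifferent between Silver and Gold.
The western merchant's payoff from Silver: 8p + 3(1−p). From Gold: 6p + 4(1−p).
Set equal: 2p = 1(1−p) → p = 1/3.
Probability on Gold is 1 − 1/3 = 2/3.

2/3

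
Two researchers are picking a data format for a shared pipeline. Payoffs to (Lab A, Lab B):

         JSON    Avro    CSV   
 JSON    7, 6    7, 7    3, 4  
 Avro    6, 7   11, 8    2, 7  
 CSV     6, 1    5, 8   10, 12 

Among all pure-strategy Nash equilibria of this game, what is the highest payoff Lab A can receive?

11

Both Avro is a pure NE (Lab A: 11 ≥ 7; Lab B: 8 ≥ 7). Lab A gets 11.
Both CSV is a pure NE (Lab A: 10 ≥ 3; Lab B: 12 ≥ 8). Lab A gets 10.
Every other cell has a profitable deviation for at least one player. Highest of {11, 10} is 11.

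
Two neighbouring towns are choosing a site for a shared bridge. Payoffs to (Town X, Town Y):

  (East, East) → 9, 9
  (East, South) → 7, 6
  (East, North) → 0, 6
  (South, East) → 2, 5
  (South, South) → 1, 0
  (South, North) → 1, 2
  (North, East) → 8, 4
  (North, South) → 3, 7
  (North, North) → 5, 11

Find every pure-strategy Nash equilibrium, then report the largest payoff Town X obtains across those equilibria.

9

Both East is a pure NE (Town X: 9 ≥ 8; Town Y: 9 ≥ 6). Town X gets 9.
Both North is a pure NE (Town X: 5 ≥ 1; Town Y: 11 ≥ 7). Town X gets 5.
Every other cell has a profitable deviation for at least one player. Highest of {9, 5} is 9.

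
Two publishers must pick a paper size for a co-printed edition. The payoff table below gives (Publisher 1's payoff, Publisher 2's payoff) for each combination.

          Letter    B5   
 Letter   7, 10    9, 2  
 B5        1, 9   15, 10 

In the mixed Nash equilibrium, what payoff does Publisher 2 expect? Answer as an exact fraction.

Publisher 1 mixes with probability p on Letter, chosen so Publisher 2 is indifferent: 10p + 9(1−p) = 2p + 10(1−p) gives p = 1/9.
Publisher 2's expected payoff is 10·1/9 + 9·8/9 = 82/9.

82/9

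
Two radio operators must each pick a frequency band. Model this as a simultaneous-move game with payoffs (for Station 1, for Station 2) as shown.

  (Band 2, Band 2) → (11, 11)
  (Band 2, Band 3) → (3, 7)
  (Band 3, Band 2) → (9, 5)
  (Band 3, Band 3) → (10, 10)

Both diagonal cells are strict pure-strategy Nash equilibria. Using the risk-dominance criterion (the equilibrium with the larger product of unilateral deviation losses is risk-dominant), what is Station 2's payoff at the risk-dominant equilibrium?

At both Band 2: Station 1 loses 11 − 9 = 2 by deviating; Station 2 loses 11 − 7 = 4. Product = 2·4 = 8.
At both Band 3: Station 1 loses 10 − 3 = 7 by deviating; Station 2 loses 10 − 5 = 5. Product = 7·5 = 35.
35 > 8, so both Band 3 is risk-dominant. Station 2's payoff there is 10.

10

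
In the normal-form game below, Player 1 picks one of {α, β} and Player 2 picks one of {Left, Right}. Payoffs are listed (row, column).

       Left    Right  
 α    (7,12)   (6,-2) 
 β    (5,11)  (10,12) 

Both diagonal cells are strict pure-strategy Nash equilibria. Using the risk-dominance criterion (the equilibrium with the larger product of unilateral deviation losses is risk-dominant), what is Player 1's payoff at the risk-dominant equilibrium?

7

At (α, Left): Player 1 loses 7 − 5 = 2 by deviating; Player 2 loses 12 − (-2) = 14. Product = 2·14 = 28.
At (β, Right): Player 1 loses 10 − 6 = 4 by deviating; Player 2 loses 12 − 11 = 1. Product = 4·1 = 4.
28 > 4, so (α, Left) is risk-dominant. Player 1's payoff there is 7.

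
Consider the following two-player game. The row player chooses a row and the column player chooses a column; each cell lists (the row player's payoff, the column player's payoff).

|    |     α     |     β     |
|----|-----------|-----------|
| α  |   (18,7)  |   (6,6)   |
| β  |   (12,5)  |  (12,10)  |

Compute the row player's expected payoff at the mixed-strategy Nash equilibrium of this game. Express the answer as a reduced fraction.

12

The column player mixes with probability q on α, chosen so the row player is indifferent: 18q + 6(1−q) = 12q + 12(1−q) gives q = 1/2.
The row player's expected payoff (from either row, since indifferent) is 18·1/2 + 6·1/2 = 12.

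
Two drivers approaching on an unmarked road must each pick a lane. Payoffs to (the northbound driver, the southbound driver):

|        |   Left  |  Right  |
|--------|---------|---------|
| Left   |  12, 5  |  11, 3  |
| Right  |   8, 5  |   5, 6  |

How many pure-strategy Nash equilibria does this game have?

Both Left: the northbound driver gets 12 (best alternative 8); the southbound driver gets 5 (best alternative 3). Neither deviates — NE.
Both Right is not a NE: the northbound driver would switch to Left (11 > 5).
No other cell survives both best-response checks, so there is 1 pure NE.

1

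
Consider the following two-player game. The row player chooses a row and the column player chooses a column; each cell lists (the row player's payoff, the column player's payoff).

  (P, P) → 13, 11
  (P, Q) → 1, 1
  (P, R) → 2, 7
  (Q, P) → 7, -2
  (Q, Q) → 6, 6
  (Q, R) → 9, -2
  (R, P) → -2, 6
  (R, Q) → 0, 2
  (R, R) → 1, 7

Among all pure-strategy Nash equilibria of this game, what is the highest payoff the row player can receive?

13

Both P is a pure NE (the row player: 13 ≥ 7; the column player: 11 ≥ 7). The row player gets 13.
Both Q is a pure NE (the row player: 6 ≥ 1; the column player: 6 ≥ -2). The row player gets 6.
Every other cell has a profitable deviation for at least one player. Highest of {13, 6} is 13.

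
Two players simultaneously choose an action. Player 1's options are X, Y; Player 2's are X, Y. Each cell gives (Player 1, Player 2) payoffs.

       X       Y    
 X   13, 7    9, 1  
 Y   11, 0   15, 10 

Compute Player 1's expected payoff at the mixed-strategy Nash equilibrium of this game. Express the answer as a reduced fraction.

12

Player 2 mixes with probability q on X, chosen so Player 1 is indifferent: 13q + 9(1−q) = 11q + 15(1−q) gives q = 3/4.
Player 1's expected payoff (from either row, since indifferent) is 13·3/4 + 9·1/4 = 12.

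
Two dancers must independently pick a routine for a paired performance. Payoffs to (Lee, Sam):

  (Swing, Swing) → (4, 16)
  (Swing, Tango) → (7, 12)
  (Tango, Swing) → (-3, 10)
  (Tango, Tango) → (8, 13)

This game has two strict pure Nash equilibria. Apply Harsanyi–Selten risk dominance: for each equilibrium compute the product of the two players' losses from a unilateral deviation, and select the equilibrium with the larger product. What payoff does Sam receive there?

16

At both Swing: Lee loses 4 − (-3) = 7 by deviating; Sam loses 16 − 12 = 4. Product = 7·4 = 28.
At both Tango: Lee loses 8 − 7 = 1 by deviating; Sam loses 13 − 10 = 3. Product = 1·3 = 3.
28 > 3, so both Swing is risk-dominant. Sam's payoff there is 16.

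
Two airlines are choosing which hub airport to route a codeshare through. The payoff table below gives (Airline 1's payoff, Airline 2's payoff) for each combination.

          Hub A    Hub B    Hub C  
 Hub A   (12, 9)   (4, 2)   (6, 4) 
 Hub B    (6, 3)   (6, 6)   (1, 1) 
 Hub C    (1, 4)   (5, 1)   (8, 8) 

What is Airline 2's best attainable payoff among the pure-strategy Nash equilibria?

9

Both Hub A is a pure NE (Airline 1: 12 ≥ 6; Airline 2: 9 ≥ 4). Airline 2 gets 9.
Both Hub B is a pure NE (Airline 1: 6 ≥ 5; Airline 2: 6 ≥ 3). Airline 2 gets 6.
Both Hub C is a pure NE (Airline 1: 8 ≥ 6; Airline 2: 8 ≥ 4). Airline 2 gets 8.
Every other cell has a profitable deviation for at least one player. Highest of {9, 6, 8} is 9.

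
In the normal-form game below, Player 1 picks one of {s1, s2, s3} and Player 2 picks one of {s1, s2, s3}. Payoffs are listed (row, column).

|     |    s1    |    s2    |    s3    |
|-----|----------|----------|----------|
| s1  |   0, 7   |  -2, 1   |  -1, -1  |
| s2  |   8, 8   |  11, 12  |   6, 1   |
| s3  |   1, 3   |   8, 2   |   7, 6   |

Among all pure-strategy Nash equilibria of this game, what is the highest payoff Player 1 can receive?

Both s2 is a pure NE (Player 1: 11 ≥ 8; Player 2: 12 ≥ 8). Player 1 gets 11.
Both s3 is a pure NE (Player 1: 7 ≥ 6; Player 2: 6 ≥ 3). Player 1 gets 7.
Every other cell has a profitable deviation for at least one player. Highest of {11, 7} is 11.

11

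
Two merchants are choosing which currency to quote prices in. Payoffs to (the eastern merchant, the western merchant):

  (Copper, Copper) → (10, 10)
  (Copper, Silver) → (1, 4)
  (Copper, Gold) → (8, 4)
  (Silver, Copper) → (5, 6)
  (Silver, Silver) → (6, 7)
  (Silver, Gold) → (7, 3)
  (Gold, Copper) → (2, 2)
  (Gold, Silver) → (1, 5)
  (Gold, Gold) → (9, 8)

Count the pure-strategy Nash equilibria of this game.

3

Both Copper: the eastern merchant gets 10 (best alternative 5); the western merchant gets 10 (best alternative 4). Neither deviates — NE.
Both Silver: the eastern merchant gets 6 (best alternative 1); the western merchant gets 7 (best alternative 6). Neither deviates — NE.
Both Gold: the eastern merchant gets 9 (best alternative 8); the western merchant gets 8 (best alternative 5). Neither deviates — NE.
(Copper, Silver) is not a NE: the eastern merchant would switch to Silver (6 > 1).
No other cell survives both best-response checks, so there are 3 pure NE.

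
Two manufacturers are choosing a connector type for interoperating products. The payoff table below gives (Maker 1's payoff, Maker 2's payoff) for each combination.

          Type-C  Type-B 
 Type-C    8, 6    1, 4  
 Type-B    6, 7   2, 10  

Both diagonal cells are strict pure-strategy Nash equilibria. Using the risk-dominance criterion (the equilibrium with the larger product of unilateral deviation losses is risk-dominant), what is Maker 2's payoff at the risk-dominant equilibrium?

6

At both Type-C: Maker 1 loses 8 − 6 = 2 by deviating; Maker 2 loses 6 − 4 = 2. Product = 2·2 = 4.
At both Type-B: Maker 1 loses 2 − 1 = 1 by deviating; Maker 2 loses 10 − 7 = 3. Product = 1·3 = 3.
4 > 3, so both Type-C is risk-dominant. Maker 2's payoff there is 6.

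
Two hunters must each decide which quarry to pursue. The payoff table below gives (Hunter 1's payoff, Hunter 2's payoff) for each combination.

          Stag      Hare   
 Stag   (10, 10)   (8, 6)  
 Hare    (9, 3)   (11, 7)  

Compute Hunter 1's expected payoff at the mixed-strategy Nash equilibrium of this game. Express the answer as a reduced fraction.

Hunter 2 mixes with probability q on Stag, chosen so Hunter 1 is indifferent: 10q + 8(1−q) = 9q + 11(1−q) gives q = 3/4.
Hunter 1's expected payoff (from either row, since indifferent) is 10·3/4 + 8·1/4 = 19/2.

19/2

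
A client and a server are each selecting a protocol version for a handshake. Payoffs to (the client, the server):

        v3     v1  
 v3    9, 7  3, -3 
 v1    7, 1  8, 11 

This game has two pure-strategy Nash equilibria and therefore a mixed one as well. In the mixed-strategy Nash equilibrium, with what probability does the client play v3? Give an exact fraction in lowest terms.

The client's mix p on v3 must make the server indifferent between v3 and v1.
The server's payoff from v3: 7p + 1(1−p). From v1: (-3)p + 11(1−p).
Set equal: 10p = 10(1−p) → p = 10/20 = 1/2.

1/2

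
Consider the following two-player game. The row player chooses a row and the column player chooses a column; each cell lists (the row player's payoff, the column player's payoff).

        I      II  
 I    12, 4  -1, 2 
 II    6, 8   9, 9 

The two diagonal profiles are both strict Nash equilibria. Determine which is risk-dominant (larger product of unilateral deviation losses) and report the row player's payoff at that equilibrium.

12

At both I: the row player loses 12 − 6 = 6 by deviating; the column player loses 4 − 2 = 2. Product = 6·2 = 12.
At both II: the row player loses 9 − (-1) = 10 by deviating; the column player loses 9 − 8 = 1. Product = 10·1 = 10.
12 > 10, so both I is risk-dominant. The row player's payoff there is 12.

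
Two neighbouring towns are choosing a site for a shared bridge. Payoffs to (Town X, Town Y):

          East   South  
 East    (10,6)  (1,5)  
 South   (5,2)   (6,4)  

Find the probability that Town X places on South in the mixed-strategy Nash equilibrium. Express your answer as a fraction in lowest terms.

1/3

Town X's mix p on East must make Town Y indifferent between East and South.
Town Y's payoff from East: 6p + 2(1−p). From South: 5p + 4(1−p).
Set equal: 1p = 2(1−p) → p = 2/3.
Probability on South is 1 − 2/3 = 1/3.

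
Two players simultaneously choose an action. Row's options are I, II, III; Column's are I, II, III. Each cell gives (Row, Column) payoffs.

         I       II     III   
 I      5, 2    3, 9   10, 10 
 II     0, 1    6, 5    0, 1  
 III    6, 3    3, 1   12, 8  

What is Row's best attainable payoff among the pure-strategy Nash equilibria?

Both II is a pure NE (Row: 6 ≥ 3; Column: 5 ≥ 1). Row gets 6.
Both III is a pure NE (Row: 12 ≥ 10; Column: 8 ≥ 3). Row gets 12.
Every other cell has a profitable deviation for at least one player. Highest of {6, 12} is 12.

12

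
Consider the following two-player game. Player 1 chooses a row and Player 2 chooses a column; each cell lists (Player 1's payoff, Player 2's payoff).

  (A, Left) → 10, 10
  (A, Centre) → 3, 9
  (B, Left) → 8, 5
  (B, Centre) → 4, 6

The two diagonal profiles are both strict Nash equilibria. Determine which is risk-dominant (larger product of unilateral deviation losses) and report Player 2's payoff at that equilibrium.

10

At (A, Left): Player 1 loses 10 − 8 = 2 by deviating; Player 2 loses 10 − 9 = 1. Product = 2·1 = 2.
At (B, Centre): Player 1 loses 4 − 3 = 1 by deviating; Player 2 loses 6 − 5 = 1. Product = 1·1 = 1.
2 > 1, so (A, Left) is risk-dominant. Player 2's payoff there is 10.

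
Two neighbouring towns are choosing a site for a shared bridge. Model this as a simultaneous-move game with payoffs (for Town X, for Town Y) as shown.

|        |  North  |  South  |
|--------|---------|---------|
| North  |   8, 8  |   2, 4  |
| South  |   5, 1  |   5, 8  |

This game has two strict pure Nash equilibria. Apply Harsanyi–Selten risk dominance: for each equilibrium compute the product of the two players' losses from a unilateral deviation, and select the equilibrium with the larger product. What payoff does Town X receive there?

At both North: Town X loses 8 − 5 = 3 by deviating; Town Y loses 8 − 4 = 4. Product = 3·4 = 12.
At both South: Town X loses 5 − 2 = 3 by deviating; Town Y loses 8 − 1 = 7. Product = 3·7 = 21.
21 > 12, so both South is risk-dominant. Town X's payoff there is 5.

5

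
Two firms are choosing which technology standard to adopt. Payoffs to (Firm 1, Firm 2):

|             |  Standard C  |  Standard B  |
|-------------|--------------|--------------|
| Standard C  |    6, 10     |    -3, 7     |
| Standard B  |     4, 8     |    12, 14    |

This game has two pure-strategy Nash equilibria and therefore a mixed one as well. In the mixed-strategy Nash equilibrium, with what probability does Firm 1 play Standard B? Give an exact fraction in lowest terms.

Firm 1's mix p on Standard C must make Firm 2 indifferent between Standard C and Standard B.
Firm 2's payoff from Standard C: 10p + 8(1−p). From Standard B: 7p + 14(1−p).
Set equal: 3p = 6(1−p) → p = 6/9 = 2/3.
Probability on Standard B is 1 − 2/3 = 1/3.

1/3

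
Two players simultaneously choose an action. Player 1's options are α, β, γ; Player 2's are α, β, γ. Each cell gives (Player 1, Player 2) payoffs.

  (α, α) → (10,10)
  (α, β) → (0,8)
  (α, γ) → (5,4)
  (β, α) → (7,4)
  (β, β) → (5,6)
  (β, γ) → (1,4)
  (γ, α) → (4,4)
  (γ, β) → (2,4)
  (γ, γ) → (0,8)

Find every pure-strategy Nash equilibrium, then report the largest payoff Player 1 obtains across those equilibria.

10

Both α is a pure NE (Player 1: 10 ≥ 7; Player 2: 10 ≥ 8). Player 1 gets 10.
Both β is a pure NE (Player 1: 5 ≥ 2; Player 2: 6 ≥ 4). Player 1 gets 5.
Every other cell has a profitable deviation for at least one player. Highest of {10, 5} is 10.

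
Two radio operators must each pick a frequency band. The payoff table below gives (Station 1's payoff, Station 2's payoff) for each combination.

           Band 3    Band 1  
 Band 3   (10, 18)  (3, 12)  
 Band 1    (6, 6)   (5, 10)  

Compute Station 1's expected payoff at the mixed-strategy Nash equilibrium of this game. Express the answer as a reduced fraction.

Station 2 mixes with probability q on Band 3, chosen so Station 1 is indifferent: 10q + 3(1−q) = 6q + 5(1−q) gives q = 1/3.
Station 1's expected payoff (from either row, since indifferent) is 10·1/3 + 3·2/3 = 16/3.

16/3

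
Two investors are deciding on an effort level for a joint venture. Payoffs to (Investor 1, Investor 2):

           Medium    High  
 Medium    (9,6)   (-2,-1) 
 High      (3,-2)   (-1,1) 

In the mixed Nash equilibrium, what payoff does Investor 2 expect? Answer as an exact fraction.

Investor 1 mixes with probability p on Medium, chosen so Investor 2 is indifferent: 6p + (-2)(1−p) = (-1)p + 1(1−p) gives p = 3/10.
Investor 2's expected payoff is 6·3/10 + (-2)·7/10 = 2/5.

2/5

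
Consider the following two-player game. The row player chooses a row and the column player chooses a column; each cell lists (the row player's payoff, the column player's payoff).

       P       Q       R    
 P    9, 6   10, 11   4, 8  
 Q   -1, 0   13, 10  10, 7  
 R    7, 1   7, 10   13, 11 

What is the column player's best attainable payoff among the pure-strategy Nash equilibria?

11

Both Q is a pure NE (the row player: 13 ≥ 10; the column player: 10 ≥ 7). The column player gets 10.
Both R is a pure NE (the row player: 13 ≥ 10; the column player: 11 ≥ 10). The column player gets 11.
Every other cell has a profitable deviation for at least one player. Highest of {10, 11} is 11.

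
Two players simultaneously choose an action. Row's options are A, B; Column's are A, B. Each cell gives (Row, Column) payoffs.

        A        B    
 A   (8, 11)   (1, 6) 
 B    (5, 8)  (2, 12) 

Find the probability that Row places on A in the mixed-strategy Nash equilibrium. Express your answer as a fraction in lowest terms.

4/9

Row's mix p on A must make Column indifferent between A and B.
Column's payoff from A: 11p + 8(1−p). From B: 6p + 12(1−p).
Set equal: 5p = 4(1−p) → p = 4/9.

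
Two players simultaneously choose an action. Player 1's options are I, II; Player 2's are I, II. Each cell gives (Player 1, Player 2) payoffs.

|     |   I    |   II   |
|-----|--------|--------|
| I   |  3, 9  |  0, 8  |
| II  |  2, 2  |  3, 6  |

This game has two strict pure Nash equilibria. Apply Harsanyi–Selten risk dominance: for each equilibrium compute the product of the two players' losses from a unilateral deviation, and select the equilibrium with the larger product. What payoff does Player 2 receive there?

At both I: Player 1 loses 3 − 2 = 1 by deviating; Player 2 loses 9 − 8 = 1. Product = 1·1 = 1.
At both II: Player 1 loses 3 − 0 = 3 by deviating; Player 2 loses 6 − 2 = 4. Product = 3·4 = 12.
12 > 1, so both II is risk-dominant. Player 2's payoff there is 6.

6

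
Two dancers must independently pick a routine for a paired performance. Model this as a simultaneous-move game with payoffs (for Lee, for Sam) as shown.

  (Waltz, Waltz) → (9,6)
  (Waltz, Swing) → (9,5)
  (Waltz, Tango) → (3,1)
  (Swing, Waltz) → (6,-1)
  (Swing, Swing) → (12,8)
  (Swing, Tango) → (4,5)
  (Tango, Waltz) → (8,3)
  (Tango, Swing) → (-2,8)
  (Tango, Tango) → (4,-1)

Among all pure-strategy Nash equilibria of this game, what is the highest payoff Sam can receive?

Both Waltz is a pure NE (Lee: 9 ≥ 8; Sam: 6 ≥ 5). Sam gets 6.
Both Swing is a pure NE (Lee: 12 ≥ 9; Sam: 8 ≥ 5). Sam gets 8.
Every other cell has a profitable deviation for at least one player. Highest of {6, 8} is 8.

8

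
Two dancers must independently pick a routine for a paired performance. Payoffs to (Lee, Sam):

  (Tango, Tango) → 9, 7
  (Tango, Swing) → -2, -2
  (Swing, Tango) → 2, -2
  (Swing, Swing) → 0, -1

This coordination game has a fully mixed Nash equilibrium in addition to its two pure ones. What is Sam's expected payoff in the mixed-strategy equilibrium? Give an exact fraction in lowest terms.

-11/10

Lee mixes with probability p on Tango, chosen so Sam is indifferent: 7p + (-2)(1−p) = (-2)p + (-1)(1−p) gives p = 1/10.
Sam's expected payoff is 7·1/10 + (-2)·9/10 = -11/10.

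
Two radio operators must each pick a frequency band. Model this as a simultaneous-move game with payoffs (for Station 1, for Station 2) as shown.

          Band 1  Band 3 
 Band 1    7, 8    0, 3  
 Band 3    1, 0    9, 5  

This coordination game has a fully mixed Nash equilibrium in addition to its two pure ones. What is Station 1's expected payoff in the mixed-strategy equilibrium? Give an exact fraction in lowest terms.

21/5

Station 2 mixes with probability q on Band 1, chosen so Station 1 is indifferent: 7q + 0(1−q) = 1q + 9(1−q) gives q = 3/5.
Station 1's expected payoff (from either row, since indifferent) is 7·3/5 + 0·2/5 = 21/5.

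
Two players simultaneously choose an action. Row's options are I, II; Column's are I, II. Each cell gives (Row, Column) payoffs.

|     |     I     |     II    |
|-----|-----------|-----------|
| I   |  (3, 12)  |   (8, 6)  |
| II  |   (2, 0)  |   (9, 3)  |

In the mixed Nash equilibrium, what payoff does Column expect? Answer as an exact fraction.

Row mixes with probability p on I, chosen so Column is indifferent: 12p + 0(1−p) = 6p + 3(1−p) gives p = 1/3.
Column's expected payoff is 12·1/3 + 0·2/3 = 4.

4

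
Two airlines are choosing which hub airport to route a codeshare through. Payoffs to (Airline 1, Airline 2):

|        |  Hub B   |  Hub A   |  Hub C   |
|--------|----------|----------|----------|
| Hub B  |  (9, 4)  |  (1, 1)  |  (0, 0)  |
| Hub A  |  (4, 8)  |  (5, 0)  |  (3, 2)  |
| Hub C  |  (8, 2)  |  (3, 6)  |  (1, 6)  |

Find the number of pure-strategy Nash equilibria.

Both Hub B: Airline 1 gets 9 (best alternative 8); Airline 2 gets 4 (best alternative 1). Neither deviates — NE.
Both Hub C is not a NE: Airline 1 would switch to Hub A (3 > 1).
No other cell survives both best-response checks, so there is 1 pure NE.

1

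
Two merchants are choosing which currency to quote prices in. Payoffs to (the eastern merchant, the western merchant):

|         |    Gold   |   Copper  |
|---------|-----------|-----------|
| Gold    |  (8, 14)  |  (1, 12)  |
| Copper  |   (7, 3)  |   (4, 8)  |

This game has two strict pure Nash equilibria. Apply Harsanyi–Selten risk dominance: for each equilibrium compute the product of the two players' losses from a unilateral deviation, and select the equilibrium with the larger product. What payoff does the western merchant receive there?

At both Gold: the eastern merchant loses 8 − 7 = 1 by deviating; the western merchant loses 14 − 12 = 2. Product = 1·2 = 2.
At both Copper: the eastern merchant loses 4 − 1 = 3 by deviating; the western merchant loses 8 − 3 = 5. Product = 3·5 = 15.
15 > 2, so both Copper is risk-dominant. The western merchant's payoff there is 8.

8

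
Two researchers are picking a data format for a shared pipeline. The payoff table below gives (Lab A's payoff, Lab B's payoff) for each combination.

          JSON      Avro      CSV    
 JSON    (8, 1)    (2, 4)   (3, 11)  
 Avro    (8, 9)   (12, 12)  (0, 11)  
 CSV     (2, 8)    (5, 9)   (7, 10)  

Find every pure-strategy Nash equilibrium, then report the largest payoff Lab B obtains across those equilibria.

12

Both Avro is a pure NE (Lab A: 12 ≥ 5; Lab B: 12 ≥ 11). Lab B gets 12.
Both CSV is a pure NE (Lab A: 7 ≥ 3; Lab B: 10 ≥ 9). Lab B gets 10.
Every other cell has a profitable deviation for at least one player. Highest of {12, 10} is 12.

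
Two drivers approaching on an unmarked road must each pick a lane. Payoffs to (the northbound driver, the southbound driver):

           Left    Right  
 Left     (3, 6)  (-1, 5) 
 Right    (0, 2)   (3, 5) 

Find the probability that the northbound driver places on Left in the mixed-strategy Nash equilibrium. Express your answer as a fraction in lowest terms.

3/4

The northbound driver's mix p on Left must make the southbound driver indifferent between Left and Right.
The southbound driver's payoff from Left: 6p + 2(1−p). From Right: 5p + 5(1−p).
Set equal: 1p = 3(1−p) → p = 3/4.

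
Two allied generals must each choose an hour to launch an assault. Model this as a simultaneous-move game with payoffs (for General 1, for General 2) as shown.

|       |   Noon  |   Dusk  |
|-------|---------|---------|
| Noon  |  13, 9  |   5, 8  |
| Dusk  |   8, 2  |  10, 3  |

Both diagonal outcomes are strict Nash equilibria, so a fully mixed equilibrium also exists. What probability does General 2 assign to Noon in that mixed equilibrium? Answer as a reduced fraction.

1/2

General 2's mix q on Noon must make General 1 indifferent between Noon and Dusk.
General 1's payoff from Noon: 13q + 5(1−q). From Dusk: 8q + 10(1−q).
Set equal: 5q = 5(1−q) → q = 5/10 = 1/2.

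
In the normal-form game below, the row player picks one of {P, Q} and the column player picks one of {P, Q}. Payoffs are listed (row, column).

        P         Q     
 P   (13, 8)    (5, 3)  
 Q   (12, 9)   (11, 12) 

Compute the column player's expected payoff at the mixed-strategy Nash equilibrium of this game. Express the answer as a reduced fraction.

The row player mixes with probability p on P, chosen so the column player is indifferent: 8p + 9(1−p) = 3p + 12(1−p) gives p = 3/8.
The column player's expected payoff is 8·3/8 + 9·5/8 = 69/8.

69/8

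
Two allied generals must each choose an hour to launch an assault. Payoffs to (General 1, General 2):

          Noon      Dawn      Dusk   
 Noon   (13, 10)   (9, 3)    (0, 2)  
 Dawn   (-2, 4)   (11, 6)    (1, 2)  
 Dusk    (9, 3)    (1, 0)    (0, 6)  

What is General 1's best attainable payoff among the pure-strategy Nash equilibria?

13

Both Noon is a pure NE (General 1: 13 ≥ 9; General 2: 10 ≥ 3). General 1 gets 13.
Both Dawn is a pure NE (General 1: 11 ≥ 9; General 2: 6 ≥ 4). General 1 gets 11.
Every other cell has a profitable deviation for at least one player. Highest of {13, 11} is 13.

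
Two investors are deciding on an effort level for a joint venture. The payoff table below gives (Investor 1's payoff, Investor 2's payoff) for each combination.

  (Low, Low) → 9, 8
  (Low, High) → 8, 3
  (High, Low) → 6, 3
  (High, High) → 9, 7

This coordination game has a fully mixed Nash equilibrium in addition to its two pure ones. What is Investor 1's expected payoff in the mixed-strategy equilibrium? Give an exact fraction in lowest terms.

33/4

Investor 2 mixes with probability q on Low, chosen so Investor 1 is indifferent: 9q + 8(1−q) = 6q + 9(1−q) gives q = 1/4.
Investor 1's expected payoff (from either row, since indifferent) is 9·1/4 + 8·3/4 = 33/4.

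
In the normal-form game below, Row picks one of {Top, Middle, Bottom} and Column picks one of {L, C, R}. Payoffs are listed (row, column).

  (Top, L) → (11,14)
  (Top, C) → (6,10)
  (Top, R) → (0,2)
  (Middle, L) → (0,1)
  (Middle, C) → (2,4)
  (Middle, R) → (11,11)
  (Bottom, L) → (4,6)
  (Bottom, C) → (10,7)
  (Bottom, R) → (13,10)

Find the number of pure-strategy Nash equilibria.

(Top, L): Row gets 11 (best alternative 4); Column gets 14 (best alternative 10). Neither deviates — NE.
(Bottom, R): Row gets 13 (best alternative 11); Column gets 10 (best alternative 7). Neither deviates — NE.
(Middle, C) is not a NE: Row would switch to Bottom (10 > 2).
No other cell survives both best-response checks, so there are 2 pure NE.

2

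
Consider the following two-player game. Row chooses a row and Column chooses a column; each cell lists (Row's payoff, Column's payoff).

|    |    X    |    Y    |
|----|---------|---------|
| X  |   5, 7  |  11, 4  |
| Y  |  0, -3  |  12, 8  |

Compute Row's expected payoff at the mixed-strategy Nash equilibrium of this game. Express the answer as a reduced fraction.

Column mixes with probability q on X, chosen so Row is indifferent: 5q + 11(1−q) = 0q + 12(1−q) gives q = 1/6.
Row's expected payoff (from either row, since indifferent) is 5·1/6 + 11·5/6 = 10.

10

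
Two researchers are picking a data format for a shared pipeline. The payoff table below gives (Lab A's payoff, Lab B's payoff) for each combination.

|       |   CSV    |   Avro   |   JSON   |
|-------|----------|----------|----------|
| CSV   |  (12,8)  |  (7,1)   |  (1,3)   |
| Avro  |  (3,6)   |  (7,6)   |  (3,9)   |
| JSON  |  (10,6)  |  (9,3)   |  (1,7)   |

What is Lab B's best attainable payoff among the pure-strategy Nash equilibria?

9

Both CSV is a pure NE (Lab A: 12 ≥ 10; Lab B: 8 ≥ 3). Lab B gets 8.
(Avro, JSON) is a pure NE (Lab A: 3 ≥ 1; Lab B: 9 ≥ 6). Lab B gets 9.
Every other cell has a profitable deviation for at least one player. Highest of {8, 9} is 9.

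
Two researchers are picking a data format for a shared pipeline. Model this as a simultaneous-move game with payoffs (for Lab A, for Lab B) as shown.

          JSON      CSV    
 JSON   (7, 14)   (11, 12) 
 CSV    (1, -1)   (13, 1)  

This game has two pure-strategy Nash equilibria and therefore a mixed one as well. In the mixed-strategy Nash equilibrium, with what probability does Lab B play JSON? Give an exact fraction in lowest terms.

Lab B's mix q on JSON must make Lab A indifferent between JSON and CSV.
Lab A's payoff from JSON: 7q + 11(1−q). From CSV: 1q + 13(1−q).
Set equal: 6q = 2(1−q) → q = 2/8 = 1/4.

1/4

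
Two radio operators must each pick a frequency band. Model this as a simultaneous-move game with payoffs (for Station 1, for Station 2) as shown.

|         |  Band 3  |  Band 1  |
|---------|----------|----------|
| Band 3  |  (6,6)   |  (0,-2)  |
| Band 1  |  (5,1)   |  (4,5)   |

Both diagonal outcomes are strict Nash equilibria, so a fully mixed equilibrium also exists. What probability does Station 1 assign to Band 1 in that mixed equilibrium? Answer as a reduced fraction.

2/3

Station 1's mix p on Band 3 must make Station 2 indifferent between Band 3 and Band 1.
Station 2's payoff from Band 3: 6p + 1(1−p). From Band 1: (-2)p + 5(1−p).
Set equal: 8p = 4(1−p) → p = 4/12 = 1/3.
Probability on Band 1 is 1 − 1/3 = 2/3.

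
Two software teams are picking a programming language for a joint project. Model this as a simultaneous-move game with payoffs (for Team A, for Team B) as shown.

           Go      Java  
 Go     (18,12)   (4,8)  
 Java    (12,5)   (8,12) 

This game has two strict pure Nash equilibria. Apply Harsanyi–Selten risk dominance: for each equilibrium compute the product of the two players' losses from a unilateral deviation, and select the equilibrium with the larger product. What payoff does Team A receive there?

At both Go: Team A loses 18 − 12 = 6 by deviating; Team B loses 12 − 8 = 4. Product = 6·4 = 24.
At both Java: Team A loses 8 − 4 = 4 by deviating; Team B loses 12 − 5 = 7. Product = 4·7 = 28.
28 > 24, so both Java is risk-dominant. Team A's payoff there is 8.

8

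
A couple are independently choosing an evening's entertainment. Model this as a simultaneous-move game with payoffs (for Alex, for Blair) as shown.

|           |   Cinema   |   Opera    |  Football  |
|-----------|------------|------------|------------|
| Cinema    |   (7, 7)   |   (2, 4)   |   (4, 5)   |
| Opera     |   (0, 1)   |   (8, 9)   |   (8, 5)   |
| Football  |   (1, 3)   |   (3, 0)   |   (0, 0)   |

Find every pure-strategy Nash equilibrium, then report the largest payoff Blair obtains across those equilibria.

Both Cinema is a pure NE (Alex: 7 ≥ 1; Blair: 7 ≥ 5). Blair gets 7.
Both Opera is a pure NE (Alex: 8 ≥ 3; Blair: 9 ≥ 5). Blair gets 9.
Every other cell has a profitable deviation for at least one player. Highest of {7, 9} is 9.

9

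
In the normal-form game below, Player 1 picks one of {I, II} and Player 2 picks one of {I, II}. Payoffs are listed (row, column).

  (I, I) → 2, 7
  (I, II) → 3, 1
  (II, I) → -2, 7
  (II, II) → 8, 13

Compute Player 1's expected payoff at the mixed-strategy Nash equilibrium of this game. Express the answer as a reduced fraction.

22/9

Player 2 mixes with probability q on I, chosen so Player 1 is indifferent: 2q + 3(1−q) = (-2)q + 8(1−q) gives q = 5/9.
Player 1's expected payoff (from either row, since indifferent) is 2·5/9 + 3·4/9 = 22/9.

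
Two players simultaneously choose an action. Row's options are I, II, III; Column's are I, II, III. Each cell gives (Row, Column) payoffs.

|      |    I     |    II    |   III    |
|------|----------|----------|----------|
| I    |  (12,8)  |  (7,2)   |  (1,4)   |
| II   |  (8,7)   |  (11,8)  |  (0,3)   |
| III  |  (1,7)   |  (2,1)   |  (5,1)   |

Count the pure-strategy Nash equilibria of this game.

2

Both I: Row gets 12 (best alternative 8); Column gets 8 (best alternative 4). Neither deviates — NE.
Both II: Row gets 11 (best alternative 7); Column gets 8 (best alternative 7). Neither deviates — NE.
Both III is not a NE: Column would switch to I (7 > 1).
No other cell survives both best-response checks, so there are 2 pure NE.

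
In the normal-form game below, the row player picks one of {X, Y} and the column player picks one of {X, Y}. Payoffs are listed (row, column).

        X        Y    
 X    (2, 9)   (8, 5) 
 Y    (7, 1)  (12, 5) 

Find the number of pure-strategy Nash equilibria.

1

Both Y: the row player gets 12 (best alternative 8); the column player gets 5 (best alternative 1). Neither deviates — NE.
Both X is not a NE: the row player would switch to Y (7 > 2).
No other cell survives both best-response checks, so there is 1 pure NE.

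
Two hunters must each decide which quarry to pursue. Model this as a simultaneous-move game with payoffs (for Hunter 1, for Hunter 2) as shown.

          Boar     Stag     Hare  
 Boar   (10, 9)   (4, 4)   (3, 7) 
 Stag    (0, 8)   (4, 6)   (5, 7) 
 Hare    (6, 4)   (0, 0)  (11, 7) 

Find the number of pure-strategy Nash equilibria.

Both Boar: Hunter 1 gets 10 (best alternative 6); Hunter 2 gets 9 (best alternative 7). Neither deviates — NE.
Both Hare: Hunter 1 gets 11 (best alternative 5); Hunter 2 gets 7 (best alternative 4). Neither deviates — NE.
Both Stag is not a NE: Hunter 2 would switch to Boar (8 > 6).
No other cell survives both best-response checks, so there are 2 pure NE.

2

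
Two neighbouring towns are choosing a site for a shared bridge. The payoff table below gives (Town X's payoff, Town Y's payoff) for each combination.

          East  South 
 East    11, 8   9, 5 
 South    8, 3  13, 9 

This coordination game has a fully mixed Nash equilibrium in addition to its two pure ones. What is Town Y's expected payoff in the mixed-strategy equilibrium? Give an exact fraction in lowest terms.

19/3

Town X mixes with probability p on East, chosen so Town Y is indifferent: 8p + 3(1−p) = 5p + 9(1−p) gives p = 2/3.
Town Y's expected payoff is 8·2/3 + 3·1/3 = 19/3.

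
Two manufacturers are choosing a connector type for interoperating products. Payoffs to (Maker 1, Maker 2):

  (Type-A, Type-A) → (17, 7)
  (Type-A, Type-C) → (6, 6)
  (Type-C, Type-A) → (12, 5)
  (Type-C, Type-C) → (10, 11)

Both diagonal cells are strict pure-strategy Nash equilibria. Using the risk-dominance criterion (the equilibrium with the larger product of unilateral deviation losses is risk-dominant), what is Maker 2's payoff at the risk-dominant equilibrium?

At both Type-A: Maker 1 loses 17 − 12 = 5 by deviating; Maker 2 loses 7 − 6 = 1. Product = 5·1 = 5.
At both Type-C: Maker 1 loses 10 − 6 = 4 by deviating; Maker 2 loses 11 − 5 = 6. Product = 4·6 = 24.
24 > 5, so both Type-C is risk-dominant. Maker 2's payoff there is 11.

11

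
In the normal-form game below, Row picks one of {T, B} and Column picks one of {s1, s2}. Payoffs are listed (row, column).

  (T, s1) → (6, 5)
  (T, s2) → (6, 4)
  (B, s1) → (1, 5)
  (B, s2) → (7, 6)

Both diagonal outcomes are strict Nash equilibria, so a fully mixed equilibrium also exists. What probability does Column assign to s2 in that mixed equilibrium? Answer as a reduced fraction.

Column's mix q on s1 must make Row indifferent between T and B.
Row's payoff from T: 6q + 6(1−q). From B: 1q + 7(1−q).
Set equal: 5q = 1(1−q) → q = 1/6.
Probability on s2 is 1 − 1/6 = 5/6.

5/6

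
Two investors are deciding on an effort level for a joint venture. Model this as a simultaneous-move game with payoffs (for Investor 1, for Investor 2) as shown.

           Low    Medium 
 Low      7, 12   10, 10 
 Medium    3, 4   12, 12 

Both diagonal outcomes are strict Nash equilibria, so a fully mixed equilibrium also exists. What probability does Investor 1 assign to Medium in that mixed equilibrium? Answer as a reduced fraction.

1/5

Investor 1's mix p on Low must make Investor 2 indifferent between Low and Medium.
Investor 2's payoff from Low: 12p + 4(1−p). From Medium: 10p + 12(1−p).
Set equal: 2p = 8(1−p) → p = 8/10 = 4/5.
Probability on Medium is 1 − 4/5 = 1/5.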